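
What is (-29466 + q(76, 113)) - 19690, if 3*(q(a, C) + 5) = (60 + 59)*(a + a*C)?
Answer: 294511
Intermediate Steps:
q(a, C) = -5 + 119*a/3 + 119*C*a/3 (q(a, C) = -5 + ((60 + 59)*(a + a*C))/3 = -5 + (119*(a + C*a))/3 = -5 + (119*a + 119*C*a)/3 = -5 + (119*a/3 + 119*C*a/3) = -5 + 119*a/3 + 119*C*a/3)
(-29466 + q(76, 113)) - 19690 = (-29466 + (-5 + (119/3)*76 + (119/3)*113*76)) - 19690 = (-29466 + (-5 + 9044/3 + 1021972/3)) - 19690 = (-29466 + 343667) - 19690 = 314201 - 19690 = 294511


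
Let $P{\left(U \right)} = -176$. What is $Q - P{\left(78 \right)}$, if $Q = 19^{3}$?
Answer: $7035$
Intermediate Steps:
$Q = 6859$
$Q - P{\left(78 \right)} = 6859 - -176 = 6859 + 176 = 7035$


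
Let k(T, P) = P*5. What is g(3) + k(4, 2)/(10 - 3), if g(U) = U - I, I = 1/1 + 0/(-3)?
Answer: 24/7 ≈ 3.4286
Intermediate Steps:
k(T, P) = 5*P
I = 1 (I = 1*1 + 0*(-⅓) = 1 + 0 = 1)
g(U) = -1 + U (g(U) = U - 1*1 = U - 1 = -1 + U)
g(3) + k(4, 2)/(10 - 3) = (-1 + 3) + (5*2)/(10 - 3) = 2 + 10/7 = 24/7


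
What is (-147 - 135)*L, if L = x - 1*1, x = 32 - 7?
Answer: -6768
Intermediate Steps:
x = 25
L = 24 (L = 25 - 1*1 = 25 - 1 = 24)
(-147 - 135)*L = (-147 - 135)*24 = -282*24 = -6768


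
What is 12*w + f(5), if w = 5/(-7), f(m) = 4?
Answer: -32/7 ≈ -4.5714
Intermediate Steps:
w = -5/7 (w = 5*(-⅐) = -5/7 ≈ -0.71429)
12*w + f(5) = 12*(-5/7) + 4 = -60/7 + 4 = -32/7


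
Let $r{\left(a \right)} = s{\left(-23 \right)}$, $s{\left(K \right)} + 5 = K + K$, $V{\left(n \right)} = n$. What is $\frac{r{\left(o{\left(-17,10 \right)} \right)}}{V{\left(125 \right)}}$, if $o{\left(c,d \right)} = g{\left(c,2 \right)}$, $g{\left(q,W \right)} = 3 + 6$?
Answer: $- \frac{51}{125} \approx -0.408$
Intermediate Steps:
$g{\left(q,W \right)} = 9$
$s{\left(K \right)} = -5 + 2 K$ ($s{\left(K \right)} = -5 + \left(K + K\right) = -5 + 2 K$)
$o{\left(c,d \right)} = 9$
$r{\left(a \right)} = -51$ ($r{\left(a \right)} = -5 + 2 \left(-23\right) = -5 - 46 = -51$)
$\frac{r{\left(o{\left(-17,10 \right)} \right)}}{V{\left(125 \right)}} = - \frac{51}{125}$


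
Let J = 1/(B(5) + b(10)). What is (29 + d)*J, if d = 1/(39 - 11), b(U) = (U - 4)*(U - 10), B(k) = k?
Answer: 813/140 ≈ 5.8071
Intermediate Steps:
b(U) = (-10 + U)*(-4 + U) (b(U) = (-4 + U)*(-10 + U) = (-10 + U)*(-4 + U))
J = 1/5 (J = 1/(5 + (40 + 10**2 - 14*10)) = 1/(5 + (40 + 100 - 140)) = 1/(5 + 0) = 1/5 ≈ 0.20000)
d = 1/28 ≈ 0.035714
(29 + d)*J = (29 + 1/28)*(1/5) = (813/28)*(1/5) = 813/140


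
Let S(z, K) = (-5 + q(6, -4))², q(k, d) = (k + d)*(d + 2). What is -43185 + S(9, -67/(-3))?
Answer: -43104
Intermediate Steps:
q(k, d) = (2 + d)*(d + k) (q(k, d) = (d + k)*(2 + d) = (2 + d)*(d + k))
S(z, K) = 81 (S(z, K) = (-5 + ((-4)² + 2*(-4) + 2*6 - 4*6))² = (-5 + (16 - 8 + 12 - 24))² = (-5 - 4)² = (-9)² = 81)
-43185 + S(9, -67/(-3)) = -43185 + 81 = -43104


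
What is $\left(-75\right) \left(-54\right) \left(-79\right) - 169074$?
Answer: $-489024$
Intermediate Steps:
$\left(-75\right) \left(-54\right) \left(-79\right) - 169074 = 4050 \left(-79\right) - 169074 = -319950 - 169074 = -489024$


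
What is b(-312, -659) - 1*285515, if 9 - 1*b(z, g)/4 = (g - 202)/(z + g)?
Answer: -277203553/971 ≈ -2.8548e+5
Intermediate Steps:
b(z, g) = 36 - 4*(-202 + g)/(g + z) (b(z, g) = 36 - 4*(g - 202)/(z + g) = 36 - 4*(-202 + g)/(g + z))
b(-312, -659) - 1*285515 = 4*(202 + 8*(-659) + 9*(-312))/(-659 - 312) - 1*285515 = 4*(202 - 5272 - 2808)/(-971) - 285515 = 4*(-1/971)*(-7878) - 285515 = 31512/971 - 285515 = -277203553/971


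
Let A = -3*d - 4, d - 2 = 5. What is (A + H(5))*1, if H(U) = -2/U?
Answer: -127/5 ≈ -25.400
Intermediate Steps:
d = 7 (d = 2 + 5 = 7)
A = -25 (A = -3*7 - 4 = -21 - 4 = -25)
(A + H(5))*1 = (-25 - 2/5)*1 = (-25 - 2*⅕)*1 = (-25 - ⅖)*1 = -127/5*1 = -127/5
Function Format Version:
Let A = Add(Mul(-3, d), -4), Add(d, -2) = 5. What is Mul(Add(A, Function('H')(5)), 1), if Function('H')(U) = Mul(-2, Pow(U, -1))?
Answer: Rational(-127, 5) ≈ -25.400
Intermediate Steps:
d = 7 (d = Add(2, 5) = 7)
A = -25 (A = Add(Mul(-3, 7), -4) = Add(-21, -4) = -25)
Mul(Add(A, Function('H')(5)), 1) = Mul(Add(-25, Mul(-2, Pow(5, -1))), 1) = Mul(Add(-25, Mul(-2, Rational(1, 5))), 1) = Mul(Add(-25, Rational(-2, 5)), 1) = Mul(Rational(-127, 5), 1) = Rational(-127, 5)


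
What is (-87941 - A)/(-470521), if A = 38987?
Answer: 126928/470521 ≈ 0.26976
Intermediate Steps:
(-87941 - A)/(-470521) = (-87941 - 1*38987)/(-470521) = (-87941 - 38987)*(-1/470521) = -126928*(-1/470521) = 126928/470521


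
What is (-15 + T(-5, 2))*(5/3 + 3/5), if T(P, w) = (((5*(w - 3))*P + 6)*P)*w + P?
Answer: -748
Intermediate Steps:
T(P, w) = P + P*w*(6 + P*(-15 + 5*w)) (T(P, w) = (((5*(-3 + w))*P + 6)*P)*w + P = (((-15 + 5*w)*P + 6)*P)*w + P = ((P*(-15 + 5*w) + 6)*P)*w + P = ((6 + P*(-15 + 5*w))*P)*w + P = (P*(6 + P*(-15 + 5*w)))*w + P = P*w*(6 + P*(-15 + 5*w)) + P = P + P*w*(6 + P*(-15 + 5*w)))
(-15 + T(-5, 2))*(5/3 + 3/5) = (-15 - 5*(1 + 6*2 - 15*(-5)*2 + 5*(-5)*2²))*(5/3 + 3/5) = (-15 - 5*(1 + 12 + 150 + 5*(-5)*4))*(5*(⅓) + 3*(⅕)) = (-15 - 5*(1 + 12 + 150 - 100))*(5/3 + ⅗) = (-15 - 5*63)*(34/15) = (-15 - 315)*(34/15) = -330*34/15 = -748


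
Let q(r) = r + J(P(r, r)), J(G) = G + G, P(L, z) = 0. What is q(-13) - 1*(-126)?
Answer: 113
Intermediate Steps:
J(G) = 2*G
q(r) = r (q(r) = r + 2*0 = r + 0 = r)
q(-13) - 1*(-126) = -13 - 1*(-126) = -13 + 126 = 113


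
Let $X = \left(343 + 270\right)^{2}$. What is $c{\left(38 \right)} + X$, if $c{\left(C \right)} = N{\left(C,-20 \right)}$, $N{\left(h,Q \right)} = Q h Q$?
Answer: $390969$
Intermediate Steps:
$N{\left(h,Q \right)} = h Q^{2}$
$X = 375769$ ($X = 613^{2} = 375769$)
$c{\left(C \right)} = 400 C$ ($c{\left(C \right)} = C \left(-20\right)^{2} = C 400 = 400 C$)
$c{\left(38 \right)} + X = 400 \cdot 38 + 375769 = 15200 + 375769 = 390969$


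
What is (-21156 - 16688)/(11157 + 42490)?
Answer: -37844/53647 ≈ -0.70543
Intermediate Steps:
(-21156 - 16688)/(11157 + 42490) = -37844/53647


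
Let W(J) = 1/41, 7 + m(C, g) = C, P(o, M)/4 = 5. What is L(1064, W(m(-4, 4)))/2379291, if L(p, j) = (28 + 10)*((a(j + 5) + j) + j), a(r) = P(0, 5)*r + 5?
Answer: 164426/97550931 ≈ 0.0016855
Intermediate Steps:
P(o, M) = 20 (P(o, M) = 4*5 = 20)
m(C, g) = -7 + C
a(r) = 5 + 20*r (a(r) = 20*r + 5 = 5 + 20*r)
W(J) = 1/41
L(p, j) = 3990 + 836*j (L(p, j) = (28 + 10)*(((5 + 20*(j + 5)) + j) + j) = 38*(((5 + 20*(5 + j)) + j) + j) = 38*(((5 + (100 + 20*j)) + j) + j) = 38*(((105 + 20*j) + j) + j) = 38*((105 + 21*j) + j) = 38*(105 + 22*j) = 3990 + 836*j)
L(1064, W(m(-4, 4)))/2379291 = (3990 + 836*(1/41))/2379291 = (3990 + 836/41)*(1/2379291) = (164426/41)*(1/2379291) = 164426/97550931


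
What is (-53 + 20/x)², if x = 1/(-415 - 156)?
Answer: 131629729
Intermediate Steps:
x = -1/571 (x = 1/(-571) = -1/571 ≈ -0.0017513)
(-53 + 20/x)² = (-53 + 20/(-1/571))² = (-53 + 20*(-571))² = (-53 - 11420)² = (-11473)² = 131629729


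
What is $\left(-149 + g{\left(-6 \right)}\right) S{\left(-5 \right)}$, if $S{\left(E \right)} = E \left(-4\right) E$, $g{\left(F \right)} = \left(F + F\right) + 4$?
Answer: $15700$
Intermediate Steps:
$g{\left(F \right)} = 4 + 2 F$ ($g{\left(F \right)} = 2 F + 4 = 4 + 2 F$)
$S{\left(E \right)} = - 4 E^{2}$ ($S{\left(E \right)} = - 4 E E = - 4 E^{2}$)
$\left(-149 + g{\left(-6 \right)}\right) S{\left(-5 \right)} = \left(-149 + \left(4 + 2 \left(-6\right)\right)\right) \left(- 4 \left(-5\right)^{2}\right) = \left(-149 + \left(4 - 12\right)\right) \left(\left(-4\right) 25\right) = \left(-149 - 8\right) \left(-100\right) = \left(-157\right) \left(-100\right) = 15700$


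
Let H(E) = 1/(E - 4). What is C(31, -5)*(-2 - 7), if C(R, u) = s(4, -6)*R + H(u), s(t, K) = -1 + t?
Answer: -836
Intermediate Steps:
H(E) = 1/(-4 + E)
C(R, u) = 1/(-4 + u) + 3*R (C(R, u) = (-1 + 4)*R + 1/(-4 + u) = 3*R + 1/(-4 + u) = 1/(-4 + u) + 3*R)
C(31, -5)*(-2 - 7) = ((1 + 3*31*(-4 - 5))/(-4 - 5))*(-2 - 7) = ((1 + 3*31*(-9))/(-9))*(-9) = -(1 - 837)/9*(-9) = -⅑*(-836)*(-9) = (836/9)*(-9) = -836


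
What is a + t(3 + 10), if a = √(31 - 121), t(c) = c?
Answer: 13 + 3*I*√10 ≈ 13.0 + 9.4868*I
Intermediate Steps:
a = 3*I*√10 (a = √(-90) = 3*I*√10 ≈ 9.4868*I)
a + t(3 + 10) = 3*I*√10 + (3 + 10) = 3*I*√10 + 13 = 13 + 3*I*√10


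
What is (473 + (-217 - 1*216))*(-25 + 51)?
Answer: 1040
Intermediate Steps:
(473 + (-217 - 1*216))*(-25 + 51) = (473 + (-217 - 216))*26 = (473 - 433)*26 = 40*26 = 1040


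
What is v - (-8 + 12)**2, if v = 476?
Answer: 460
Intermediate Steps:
v - (-8 + 12)**2 = 476 - (-8 + 12)**2 = 476 - 1*4**2 = 476 - 1*16 = 476 - 16 = 460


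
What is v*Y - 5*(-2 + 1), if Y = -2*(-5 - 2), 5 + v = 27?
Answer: 313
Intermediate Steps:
v = 22 (v = -5 + 27 = 22)
Y = 14 (Y = -2*(-7) = 14)
v*Y - 5*(-2 + 1) = 22*14 - 5*(-2 + 1) = 308 - 5*(-1) = 308 + 5 = 313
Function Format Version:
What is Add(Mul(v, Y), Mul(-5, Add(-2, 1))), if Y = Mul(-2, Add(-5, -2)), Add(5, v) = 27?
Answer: 313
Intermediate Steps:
v = 22 (v = Add(-5, 27) = 22)
Y = 14 (Y = Mul(-2, -7) = 14)
Add(Mul(v, Y), Mul(-5, Add(-2, 1))) = Add(Mul(22, 14), Mul(-5, Add(-2, 1))) = Add(308, Mul(-5, -1)) = Add(308, 5) = 313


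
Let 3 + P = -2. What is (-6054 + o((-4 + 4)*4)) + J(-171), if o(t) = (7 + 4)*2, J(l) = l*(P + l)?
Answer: 24064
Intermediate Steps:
P = -5 (P = -3 - 2 = -5)
J(l) = l*(-5 + l)
o(t) = 22 (o(t) = 11*2 = 22)
(-6054 + o((-4 + 4)*4)) + J(-171) = (-6054 + 22) - 171*(-5 - 171) = -6032 - 171*(-176) = -6032 + 30096 = 24064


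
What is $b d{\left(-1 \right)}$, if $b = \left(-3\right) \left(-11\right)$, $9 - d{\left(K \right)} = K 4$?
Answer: $429$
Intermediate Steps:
$d{\left(K \right)} = 9 - 4 K$ ($d{\left(K \right)} = 9 - K 4 = 9 - 4 K$)
$b = 33$
$b d{\left(-1 \right)} = 33 \left(9 - -4\right) = 33 \left(9 + 4\right) = 33 \cdot 13 = 429$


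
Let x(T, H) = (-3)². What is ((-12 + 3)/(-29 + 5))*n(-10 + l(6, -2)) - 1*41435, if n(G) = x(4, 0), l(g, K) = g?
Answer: -331453/8 ≈ -41432.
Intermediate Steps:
x(T, H) = 9
n(G) = 9
((-12 + 3)/(-29 + 5))*n(-10 + l(6, -2)) - 1*41435 = ((-12 + 3)/(-29 + 5))*9 - 1*41435 = -9/(-24)*9 - 41435 = -9*(-1/24)*9 - 41435 = (3/8)*9 - 41435 = 27/8 - 41435 = -331453/8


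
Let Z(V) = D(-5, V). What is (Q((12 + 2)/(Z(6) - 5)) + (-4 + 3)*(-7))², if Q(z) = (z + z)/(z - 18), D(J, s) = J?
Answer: 480249/9409 ≈ 51.041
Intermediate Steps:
Z(V) = -5
Q(z) = 2*z/(-18 + z) (Q(z) = (2*z)/(-18 + z) = 2*z/(-18 + z))
(Q((12 + 2)/(Z(6) - 5)) + (-4 + 3)*(-7))² = (2*((12 + 2)/(-5 - 5))/(-18 + (12 + 2)/(-5 - 5)) + (-4 + 3)*(-7))² = (2*(14/(-10))/(-18 + 14/(-10)) - 1*(-7))² = (2*(14*(-⅒))/(-18 + 14*(-⅒)) + 7)² = (2*(-7/5)/(-18 - 7/5) + 7)² = (2*(-7/5)/(-97/5) + 7)² = (2*(-7/5)*(-5/97) + 7)² = (14/97 + 7)² = (693/97)² = 480249/9409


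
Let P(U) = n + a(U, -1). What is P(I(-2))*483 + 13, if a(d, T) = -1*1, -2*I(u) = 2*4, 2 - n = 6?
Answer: -2402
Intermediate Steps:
n = -4 (n = 2 - 1*6 = 2 - 6 = -4)
I(u) = -4
a(d, T) = -1
P(U) = -5 (P(U) = -4 - 1 = -5)
P(I(-2))*483 + 13 = -5*483 + 13 = -2415 + 13 = -2402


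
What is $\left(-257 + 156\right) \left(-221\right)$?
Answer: $22321$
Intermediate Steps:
$\left(-257 + 156\right) \left(-221\right) = \left(-101\right) \left(-221\right) = 22321$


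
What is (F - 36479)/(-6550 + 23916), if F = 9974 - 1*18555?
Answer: -22530/8683 ≈ -2.5947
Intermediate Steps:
F = -8581 (F = 9974 - 18555 = -8581)
(F - 36479)/(-6550 + 23916) = (-8581 - 36479)/(-6550 + 23916) = -45060/17366 = -45060*1/17366 = -22530/8683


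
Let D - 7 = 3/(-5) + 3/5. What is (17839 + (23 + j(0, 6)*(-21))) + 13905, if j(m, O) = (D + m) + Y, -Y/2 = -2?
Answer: 31536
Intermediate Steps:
Y = 4 (Y = -2*(-2) = 4)
D = 7 (D = 7 + (3/(-5) + 3/5) = 7 + (3*(-⅕) + 3*(⅕)) = 7 + (-⅗ + ⅗) = 7 + 0 = 7)
j(m, O) = 11 + m (j(m, O) = (7 + m) + 4 = 11 + m)
(17839 + (23 + j(0, 6)*(-21))) + 13905 = (17839 + (23 + (11 + 0)*(-21))) + 13905 = (17839 + (23 + 11*(-21))) + 13905 = (17839 + (23 - 231)) + 13905 = (17839 - 208) + 13905 = 17631 + 13905 = 31536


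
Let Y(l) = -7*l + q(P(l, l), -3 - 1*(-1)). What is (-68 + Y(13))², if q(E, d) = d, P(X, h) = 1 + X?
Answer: 25921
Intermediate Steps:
Y(l) = -2 - 7*l (Y(l) = -7*l + (-3 - 1*(-1)) = -7*l + (-3 + 1) = -7*l - 2 = -2 - 7*l)
(-68 + Y(13))² = (-68 + (-2 - 7*13))² = (-68 + (-2 - 91))² = (-68 - 93)² = (-161)² = 25921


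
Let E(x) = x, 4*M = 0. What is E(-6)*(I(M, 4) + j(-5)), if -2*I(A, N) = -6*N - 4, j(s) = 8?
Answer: -132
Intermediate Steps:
M = 0 (M = (¼)*0 = 0)
I(A, N) = 2 + 3*N (I(A, N) = -(-6*N - 4)/2 = -(-4 - 6*N)/2 = 2 + 3*N)
E(-6)*(I(M, 4) + j(-5)) = -6*((2 + 3*4) + 8) = -6*((2 + 12) + 8) = -6*(14 + 8) = -6*22 = -132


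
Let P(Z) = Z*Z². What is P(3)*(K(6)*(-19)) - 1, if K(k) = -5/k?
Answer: 853/2 ≈ 426.50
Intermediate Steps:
P(Z) = Z³
P(3)*(K(6)*(-19)) - 1 = 3³*(-5/6*(-19)) - 1 = 27*(-5*⅙*(-19)) - 1 = 27*(-⅚*(-19)) - 1 = 27*(95/6) - 1 = 855/2 - 1 = 853/2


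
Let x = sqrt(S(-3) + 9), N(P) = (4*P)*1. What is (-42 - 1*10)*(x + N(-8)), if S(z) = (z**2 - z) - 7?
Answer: 1664 - 52*sqrt(14) ≈ 1469.4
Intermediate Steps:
S(z) = -7 + z**2 - z
N(P) = 4*P
x = sqrt(14) (x = sqrt((-7 + (-3)**2 - 1*(-3)) + 9) = sqrt((-7 + 9 + 3) + 9) = sqrt(5 + 9) = sqrt(14) ≈ 3.7417)
(-42 - 1*10)*(x + N(-8)) = (-42 - 1*10)*(sqrt(14) + 4*(-8)) = (-42 - 10)*(sqrt(14) - 32) = -52*(-32 + sqrt(14)) = 1664 - 52*sqrt(14)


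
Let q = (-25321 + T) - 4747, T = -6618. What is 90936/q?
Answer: -45468/18343 ≈ -2.4788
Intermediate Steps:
q = -36686 (q = (-25321 - 6618) - 4747 = -31939 - 4747 = -36686)
90936/q = 90936/(-36686) = 90936*(-1/36686) = -45468/18343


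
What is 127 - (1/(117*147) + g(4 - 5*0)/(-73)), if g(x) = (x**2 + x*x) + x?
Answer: 160071020/1255527 ≈ 127.49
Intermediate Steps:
g(x) = x + 2*x**2 (g(x) = (x**2 + x**2) + x = 2*x**2 + x = x + 2*x**2)
127 - (1/(117*147) + g(4 - 5*0)/(-73)) = 127 - (1/(117*147) + ((4 - 5*0)*(1 + 2*(4 - 5*0)))/(-73)) = 127 - ((1/117)*(1/147) + ((4 + 0)*(1 + 2*(4 + 0)))*(-1/73)) = 127 - (1/17199 + (4*(1 + 2*4))*(-1/73)) = 127 - (1/17199 + (4*(1 + 8))*(-1/73)) = 127 - (1/17199 + (4*9)*(-1/73)) = 127 - (1/17199 + 36*(-1/73)) = 127 - (1/17199 - 36/73) = 127 - 1*(-619091/1255527) = 127 + 619091/1255527 = 160071020/1255527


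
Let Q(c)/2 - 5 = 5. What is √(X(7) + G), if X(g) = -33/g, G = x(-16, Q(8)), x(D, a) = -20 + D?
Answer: I*√1995/7 ≈ 6.3808*I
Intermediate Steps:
Q(c) = 20 (Q(c) = 10 + 2*5 = 10 + 10 = 20)
G = -36 (G = -20 - 16 = -36)
√(X(7) + G) = √(-33/7 - 36) = √(-285/7) = I*√1995/7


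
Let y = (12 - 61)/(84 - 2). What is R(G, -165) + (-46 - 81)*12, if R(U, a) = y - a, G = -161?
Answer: -111487/82 ≈ -1359.6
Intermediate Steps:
y = -49/82 ≈ -0.59756
R(U, a) = -49/82 - a
R(G, -165) + (-46 - 81)*12 = (-49/82 - 1*(-165)) + (-46 - 81)*12 = (-49/82 + 165) - 127*12 = 13481/82 - 1524 = -111487/82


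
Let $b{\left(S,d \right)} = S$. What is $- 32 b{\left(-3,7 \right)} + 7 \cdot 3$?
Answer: $117$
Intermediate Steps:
$- 32 b{\left(-3,7 \right)} + 7 \cdot 3 = \left(-32\right) \left(-3\right) + 7 \cdot 3 = 96 + 21 = 117$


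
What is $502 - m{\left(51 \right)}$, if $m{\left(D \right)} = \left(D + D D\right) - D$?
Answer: $-2099$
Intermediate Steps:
$m{\left(D \right)} = D^{2}$ ($m{\left(D \right)} = \left(D + D^{2}\right) - D = D^{2}$)
$502 - m{\left(51 \right)} = 502 - 51^{2} = 502 - 2601 = -2099$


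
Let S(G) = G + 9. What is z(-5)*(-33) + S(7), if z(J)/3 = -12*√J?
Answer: 16 + 1188*I*√5 ≈ 16.0 + 2656.4*I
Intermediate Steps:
S(G) = 9 + G
z(J) = -36*√J (z(J) = 3*(-12*√J) = -36*√J)
z(-5)*(-33) + S(7) = -36*I*√5*(-33) + (9 + 7) = -36*I*√5*(-33) + 16 = 1188*I*√5 + 16 = 16 + 1188*I*√5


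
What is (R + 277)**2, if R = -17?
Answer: 67600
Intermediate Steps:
(R + 277)**2 = (-17 + 277)**2 = 260**2 = 67600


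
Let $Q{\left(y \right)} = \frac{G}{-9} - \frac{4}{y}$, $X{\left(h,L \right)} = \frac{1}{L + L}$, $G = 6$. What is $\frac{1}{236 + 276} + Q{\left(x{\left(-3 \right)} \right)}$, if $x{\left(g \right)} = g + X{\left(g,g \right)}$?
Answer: $\frac{17465}{29184} \approx 0.59844$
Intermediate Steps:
$X{\left(h,L \right)} = \frac{1}{2 L}$
$x{\left(g \right)} = g + \frac{1}{2 g}$
$Q{\left(y \right)} = - \frac{2}{3} - \frac{4}{y}$ ($Q{\left(y \right)} = \frac{6}{-9} - \frac{4}{y} = 6 \left(- \frac{1}{9}\right) - \frac{4}{y} = - \frac{2}{3} - \frac{4}{y}$)
$\frac{1}{236 + 276} + Q{\left(x{\left(-3 \right)} \right)} = \frac{1}{236 + 276} - \left(\frac{2}{3} + \frac{4}{-3 + \frac{1}{2 \left(-3\right)}}\right) = \frac{1}{512} - \left(\frac{2}{3} + \frac{4}{-3 + \frac{1}{2} \left(- \frac{1}{3}\right)}\right) = \frac{1}{512} - \left(\frac{2}{3} + \frac{4}{-3 - \frac{1}{6}}\right) = \frac{1}{512} - \left(\frac{2}{3} + \frac{4}{- \frac{19}{6}}\right) = \frac{1}{512} - - \frac{34}{57} = \frac{1}{512} + \left(- \frac{2}{3} + \frac{24}{19}\right) = \frac{1}{512} + \frac{34}{57} = \frac{17465}{29184}$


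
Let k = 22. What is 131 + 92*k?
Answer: 2155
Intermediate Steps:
131 + 92*k = 131 + 92*22 = 131 + 2024 = 2155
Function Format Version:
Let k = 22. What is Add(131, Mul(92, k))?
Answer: 2155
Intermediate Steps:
Add(131, Mul(92, k)) = Add(131, Mul(92, 22)) = Add(131, 2024) = 2155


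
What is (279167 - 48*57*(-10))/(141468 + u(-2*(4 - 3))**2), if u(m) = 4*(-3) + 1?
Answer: 306527/141589 ≈ 2.1649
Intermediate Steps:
u(m) = -11 (u(m) = -12 + 1 = -11)
(279167 - 48*57*(-10))/(141468 + u(-2*(4 - 3))**2) = (279167 - 48*57*(-10))/(141468 + (-11)**2) = (279167 - 2736*(-10))/(141468 + 121) = (279167 + 27360)/141589 = 306527*(1/141589) = 306527/141589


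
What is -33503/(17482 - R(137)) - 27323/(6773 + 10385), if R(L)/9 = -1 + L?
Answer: -254765452/69738691 ≈ -3.6531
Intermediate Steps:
R(L) = -9 + 9*L (R(L) = 9*(-1 + L) = -9 + 9*L)
-33503/(17482 - R(137)) - 27323/(6773 + 10385) = -33503/(17482 - (-9 + 9*137)) - 27323/(6773 + 10385) = -33503/(17482 - (-9 + 1233)) - 27323/17158 = -33503/(17482 - 1*1224) - 27323*1/17158 = -33503/(17482 - 1224) - 27323/17158 = -33503/16258 - 27323/17158 = -254765452/69738691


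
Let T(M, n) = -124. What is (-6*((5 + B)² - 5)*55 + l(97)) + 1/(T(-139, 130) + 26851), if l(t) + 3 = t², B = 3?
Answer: -268980527/26727 ≈ -10064.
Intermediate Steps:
l(t) = -3 + t²
(-6*((5 + B)² - 5)*55 + l(97)) + 1/(T(-139, 130) + 26851) = (-6*((5 + 3)² - 5)*55 + (-3 + 97²)) + 1/(-124 + 26851) = (-6*(8² - 5)*55 + (-3 + 9409)) + 1/26727 = (-6*(64 - 5)*55 + 9406) + 1/26727 = (-6*59*55 + 9406) + 1/26727 = (-354*55 + 9406) + 1/26727 = (-19470 + 9406) + 1/26727 = -10064 + 1/26727 = -268980527/26727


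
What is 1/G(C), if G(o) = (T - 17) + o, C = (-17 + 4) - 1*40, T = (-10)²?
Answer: 1/30 ≈ 0.033333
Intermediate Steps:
T = 100
C = -53 (C = -13 - 40 = -53)
G(o) = 83 + o (G(o) = (100 - 17) + o = 83 + o)
1/G(C) = 1/(83 - 53) = 1/30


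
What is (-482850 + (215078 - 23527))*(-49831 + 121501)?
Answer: -20877399330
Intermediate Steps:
(-482850 + (215078 - 23527))*(-49831 + 121501) = (-482850 + 191551)*71670 = -291299*71670 = -20877399330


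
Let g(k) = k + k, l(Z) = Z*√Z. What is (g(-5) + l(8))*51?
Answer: -510 + 816*√2 ≈ 644.00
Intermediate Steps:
l(Z) = Z^(3/2)
g(k) = 2*k
(g(-5) + l(8))*51 = (2*(-5) + 8^(3/2))*51 = (-10 + 16*√2)*51 = -510 + 816*√2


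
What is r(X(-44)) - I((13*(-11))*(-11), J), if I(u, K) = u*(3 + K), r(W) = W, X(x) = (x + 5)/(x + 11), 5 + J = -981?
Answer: 17008862/11 ≈ 1.5463e+6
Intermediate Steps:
J = -986 (J = -5 - 981 = -986)
X(x) = (5 + x)/(11 + x)
r(X(-44)) - I((13*(-11))*(-11), J) = (5 - 44)/(11 - 44) - (13*(-11))*(-11)*(3 - 986) = -39/(-33) - (-143*(-11))*(-983) = -1/33*(-39) - 1573*(-983) = 13/11 - 1*(-1546259) = 13/11 + 1546259 = 17008862/11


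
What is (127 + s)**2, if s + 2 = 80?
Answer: 42025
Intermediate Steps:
s = 78 (s = -2 + 80 = 78)
(127 + s)**2 = (127 + 78)**2 = 205**2 = 42025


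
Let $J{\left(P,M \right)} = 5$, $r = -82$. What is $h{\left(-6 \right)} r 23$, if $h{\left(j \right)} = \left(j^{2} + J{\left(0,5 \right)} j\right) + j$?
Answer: $0$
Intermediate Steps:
$h{\left(j \right)} = j^{2} + 6 j$ ($h{\left(j \right)} = \left(j^{2} + 5 j\right) + j = j^{2} + 6 j$)
$h{\left(-6 \right)} r 23 = - 6 \left(6 - 6\right) \left(-82\right) 23 = \left(-6\right) 0 \left(-82\right) 23 = 0 \left(-82\right) 23 = 0 \cdot 23 = 0$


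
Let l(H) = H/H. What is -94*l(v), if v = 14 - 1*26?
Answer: -94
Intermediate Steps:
v = -12 (v = 14 - 26 = -12)
l(H) = 1
-94*l(v) = -94*1 = -94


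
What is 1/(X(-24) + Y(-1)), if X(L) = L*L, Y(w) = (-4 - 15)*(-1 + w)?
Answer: 1/614 ≈ 0.0016287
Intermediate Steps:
Y(w) = 19 - 19*w (Y(w) = -19*(-1 + w) = 19 - 19*w)
X(L) = L²
1/(X(-24) + Y(-1)) = 1/((-24)² + (19 - 19*(-1))) = 1/(576 + (19 + 19)) = 1/(576 + 38) = 1/614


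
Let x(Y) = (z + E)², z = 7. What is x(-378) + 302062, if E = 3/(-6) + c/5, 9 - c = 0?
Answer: 30213089/100 ≈ 3.0213e+5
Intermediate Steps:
c = 9 (c = 9 - 1*0 = 9 + 0 = 9)
E = 13/10 (E = 3/(-6) + 9/5 = 3*(-⅙) + 9*(⅕) = -½ + 9/5 = 13/10 ≈ 1.3000)
x(Y) = 6889/100 (x(Y) = (7 + 13/10)² = (83/10)² = 6889/100)
x(-378) + 302062 = 6889/100 + 302062 = 30213089/100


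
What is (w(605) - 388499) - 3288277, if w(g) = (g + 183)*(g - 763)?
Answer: -3801280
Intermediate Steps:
w(g) = (-763 + g)*(183 + g) (w(g) = (183 + g)*(-763 + g) = (-763 + g)*(183 + g))
(w(605) - 388499) - 3288277 = ((-139629 + 605² - 580*605) - 388499) - 3288277 = ((-139629 + 366025 - 350900) - 388499) - 3288277 = (-124504 - 388499) - 3288277 = -513003 - 3288277 = -3801280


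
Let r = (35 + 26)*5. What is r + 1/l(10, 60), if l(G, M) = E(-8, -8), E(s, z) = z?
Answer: 2439/8 ≈ 304.88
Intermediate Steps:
l(G, M) = -8
r = 305 (r = 61*5 = 305)
r + 1/l(10, 60) = 305 + 1/(-8) = 305 - ⅛ = 2439/8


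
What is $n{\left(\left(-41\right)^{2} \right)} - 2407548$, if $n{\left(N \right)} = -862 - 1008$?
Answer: $-2409418$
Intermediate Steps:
$n{\left(N \right)} = -1870$ ($n{\left(N \right)} = -862 - 1008 = -1870$)
$n{\left(\left(-41\right)^{2} \right)} - 2407548 = -1870 - 2407548 = -2409418$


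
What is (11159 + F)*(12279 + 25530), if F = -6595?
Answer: 172560276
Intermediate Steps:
(11159 + F)*(12279 + 25530) = (11159 - 6595)*(12279 + 25530) = 4564*37809 = 172560276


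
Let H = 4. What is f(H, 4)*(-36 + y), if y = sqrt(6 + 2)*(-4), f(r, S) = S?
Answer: -144 - 32*sqrt(2) ≈ -189.25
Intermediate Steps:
y = -8*sqrt(2) (y = sqrt(8)*(-4) = (2*sqrt(2))*(-4) = -8*sqrt(2) ≈ -11.314)
f(H, 4)*(-36 + y) = 4*(-36 - 8*sqrt(2)) = -144 - 32*sqrt(2)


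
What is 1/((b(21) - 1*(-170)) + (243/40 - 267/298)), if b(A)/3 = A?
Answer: 5960/1419547 ≈ 0.0041985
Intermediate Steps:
b(A) = 3*A
1/((b(21) - 1*(-170)) + (243/40 - 267/298)) = 1/((3*21 - 1*(-170)) + (243/40 - 267/298)) = 1/((63 + 170) + (243*(1/40) - 267*1/298)) = 1/(233 + (243/40 - 267/298)) = 1/(233 + 30867/5960) = 1/(1419547/5960) = 5960/1419547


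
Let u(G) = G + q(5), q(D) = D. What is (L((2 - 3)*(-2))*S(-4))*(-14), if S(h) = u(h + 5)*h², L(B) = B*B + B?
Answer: -8064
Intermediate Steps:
L(B) = B + B² (L(B) = B² + B = B + B²)
u(G) = 5 + G (u(G) = G + 5 = 5 + G)
S(h) = h²*(10 + h) (S(h) = (5 + (h + 5))*h² = (5 + (5 + h))*h² = (10 + h)*h² = h²*(10 + h))
(L((2 - 3)*(-2))*S(-4))*(-14) = ((((2 - 3)*(-2))*(1 + (2 - 3)*(-2)))*((-4)²*(10 - 4)))*(-14) = (((-1*(-2))*(1 - 1*(-2)))*(16*6))*(-14) = ((2*(1 + 2))*96)*(-14) = ((2*3)*96)*(-14) = (6*96)*(-14) = 576*(-14) = -8064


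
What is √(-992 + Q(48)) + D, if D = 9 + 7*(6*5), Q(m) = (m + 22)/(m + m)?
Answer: 219 + I*√142743/12 ≈ 219.0 + 31.484*I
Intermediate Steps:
Q(m) = (22 + m)/(2*m) (Q(m) = (22 + m)/((2*m)) = (22 + m)*(1/(2*m)) = (22 + m)/(2*m))
D = 219 (D = 9 + 7*30 = 9 + 210 = 219)
√(-992 + Q(48)) + D = √(-992 + (½)*(22 + 48)/48) + 219 = √(-992 + (½)*(1/48)*70) + 219 = √(-992 + 35/48) + 219 = √(-47581/48) + 219 = I*√142743/12 + 219 = 219 + I*√142743/12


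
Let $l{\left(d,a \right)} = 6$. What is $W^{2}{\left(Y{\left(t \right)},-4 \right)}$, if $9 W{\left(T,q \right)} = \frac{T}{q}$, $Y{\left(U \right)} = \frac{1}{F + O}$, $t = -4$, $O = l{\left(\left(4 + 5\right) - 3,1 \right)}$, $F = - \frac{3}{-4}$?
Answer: $\frac{1}{59049} \approx 1.6935 \cdot 10^{-5}$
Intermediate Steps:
$F = \frac{3}{4}$ ($F = \left(-3\right) \left(- \frac{1}{4}\right) = \frac{3}{4} \approx 0.75$)
$O = 6$
$Y{\left(U \right)} = \frac{4}{27}$ ($Y{\left(U \right)} = \frac{1}{\frac{3}{4} + 6} = \frac{1}{\frac{27}{4}} = \frac{4}{27}$)
$W{\left(T,q \right)} = \frac{T}{9 q}$ ($W{\left(T,q \right)} = \frac{T \frac{1}{q}}{9} = \frac{T}{9 q}$)
$W^{2}{\left(Y{\left(t \right)},-4 \right)} = \left(\frac{1}{9} \cdot \frac{4}{27} \frac{1}{-4}\right)^{2} = \left(\frac{1}{9} \cdot \frac{4}{27} \left(- \frac{1}{4}\right)\right)^{2} = \left(- \frac{1}{243}\right)^{2} = \frac{1}{59049}$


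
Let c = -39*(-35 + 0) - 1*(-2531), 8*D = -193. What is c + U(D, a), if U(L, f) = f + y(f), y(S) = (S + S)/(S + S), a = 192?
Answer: 4089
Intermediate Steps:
D = -193/8 (D = (1/8)*(-193) = -193/8 ≈ -24.125)
y(S) = 1 (y(S) = (2*S)/((2*S)) = (2*S)*(1/(2*S)) = 1)
U(L, f) = 1 + f (U(L, f) = f + 1 = 1 + f)
c = 3896 (c = -39*(-35) + 2531 = 1365 + 2531 = 3896)
c + U(D, a) = 3896 + (1 + 192) = 3896 + 193 = 4089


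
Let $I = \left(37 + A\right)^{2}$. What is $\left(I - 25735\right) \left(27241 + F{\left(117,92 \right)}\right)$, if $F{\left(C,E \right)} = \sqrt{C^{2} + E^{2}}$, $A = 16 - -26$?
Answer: $-531036054 - 19494 \sqrt{22153} \approx -5.3394 \cdot 10^{8}$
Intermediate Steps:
$A = 42$ ($A = 16 + 26 = 42$)
$I = 6241$ ($I = \left(37 + 42\right)^{2} = 79^{2} = 6241$)
$\left(I - 25735\right) \left(27241 + F{\left(117,92 \right)}\right) = \left(6241 - 25735\right) \left(27241 + \sqrt{117^{2} + 92^{2}}\right) = \left(6241 - 25735\right) \left(27241 + \sqrt{13689 + 8464}\right) = \left(6241 - 25735\right) \left(27241 + \sqrt{22153}\right) = - 19494 \left(27241 + \sqrt{22153}\right) = -531036054 - 19494 \sqrt{22153}$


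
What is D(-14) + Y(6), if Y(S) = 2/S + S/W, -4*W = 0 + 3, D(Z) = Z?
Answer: -65/3 ≈ -21.667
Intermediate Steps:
W = -¾ (W = -(0 + 3)/4 = -¼*3 = -¾ ≈ -0.75000)
Y(S) = 2/S - 4*S/3 (Y(S) = 2/S + S/(-¾) = 2/S + S*(-4/3) = 2/S - 4*S/3)
D(-14) + Y(6) = -14 + (2/6 - 4/3*6) = -14 + (2*(⅙) - 8) = -14 + (⅓ - 8) = -14 - 23/3 = -65/3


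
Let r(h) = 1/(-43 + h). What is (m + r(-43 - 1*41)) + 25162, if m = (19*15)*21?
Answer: 3955668/127 ≈ 31147.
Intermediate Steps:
m = 5985 (m = 285*21 = 5985)
(m + r(-43 - 1*41)) + 25162 = (5985 + 1/(-43 + (-43 - 1*41))) + 25162 = (5985 + 1/(-43 + (-43 - 41))) + 25162 = (5985 + 1/(-43 - 84)) + 25162 = (5985 + 1/(-127)) + 25162 = (5985 - 1/127) + 25162 = 760094/127 + 25162 = 3955668/127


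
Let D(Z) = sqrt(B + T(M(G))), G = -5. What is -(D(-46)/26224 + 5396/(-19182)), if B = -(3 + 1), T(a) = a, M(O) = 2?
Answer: 2698/9591 - I*sqrt(2)/26224 ≈ 0.28131 - 5.3928e-5*I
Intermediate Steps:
B = -4 (B = -1*4 = -4)
D(Z) = I*sqrt(2) (D(Z) = sqrt(-4 + 2) = sqrt(-2) = I*sqrt(2))
-(D(-46)/26224 + 5396/(-19182)) = -((I*sqrt(2))/26224 + 5396/(-19182)) = -((I*sqrt(2))*(1/26224) + 5396*(-1/19182)) = -(I*sqrt(2)/26224 - 2698/9591) = -(-2698/9591 + I*sqrt(2)/26224) = 2698/9591 - I*sqrt(2)/26224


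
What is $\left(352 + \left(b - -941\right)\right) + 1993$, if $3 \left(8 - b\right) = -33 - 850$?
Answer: $\frac{10765}{3} \approx 3588.3$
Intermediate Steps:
$b = \frac{907}{3}$ ($b = 8 - \frac{-33 - 850}{3} = 8 - - \frac{883}{3} = 8 + \frac{883}{3} = \frac{907}{3} \approx 302.33$)
$\left(352 + \left(b - -941\right)\right) + 1993 = \left(352 + \left(\frac{907}{3} - -941\right)\right) + 1993 = \left(352 + \left(\frac{907}{3} + 941\right)\right) + 1993 = \left(352 + \frac{3730}{3}\right) + 1993 = \frac{4786}{3} + 1993 = \frac{10765}{3}$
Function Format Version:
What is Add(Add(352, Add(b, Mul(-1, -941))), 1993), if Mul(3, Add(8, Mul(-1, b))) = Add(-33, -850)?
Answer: Rational(10765, 3) ≈ 3588.3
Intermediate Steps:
b = Rational(907, 3) (b = Add(8, Mul(Rational(-1, 3), Add(-33, -850))) = Add(8, Mul(Rational(-1, 3), -883)) = Add(8, Rational(883, 3)) = Rational(907, 3) ≈ 302.33)
Add(Add(352, Add(b, Mul(-1, -941))), 1993) = Add(Add(352, Add(Rational(907, 3), Mul(-1, -941))), 1993) = Add(Add(352, Add(Rational(907, 3), 941)), 1993) = Add(Add(352, Rational(3730, 3)), 1993) = Add(Rational(4786, 3), 1993) = Rational(10765, 3)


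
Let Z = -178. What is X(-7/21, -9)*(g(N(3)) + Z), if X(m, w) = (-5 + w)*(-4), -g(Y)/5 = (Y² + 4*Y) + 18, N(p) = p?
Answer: -20888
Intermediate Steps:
g(Y) = -90 - 20*Y - 5*Y² (g(Y) = -5*((Y² + 4*Y) + 18) = -5*(18 + Y² + 4*Y) = -90 - 20*Y - 5*Y²)
X(m, w) = 20 - 4*w
X(-7/21, -9)*(g(N(3)) + Z) = (20 - 4*(-9))*((-90 - 20*3 - 5*3²) - 178) = (20 + 36)*((-90 - 60 - 5*9) - 178) = 56*((-90 - 60 - 45) - 178) = 56*(-195 - 178) = 56*(-373) = -20888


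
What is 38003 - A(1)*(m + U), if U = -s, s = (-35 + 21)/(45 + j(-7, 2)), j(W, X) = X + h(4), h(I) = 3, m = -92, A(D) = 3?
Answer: 956954/25 ≈ 38278.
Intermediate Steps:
j(W, X) = 3 + X (j(W, X) = X + 3 = 3 + X)
s = -7/25 (s = (-35 + 21)/(45 + (3 + 2)) = -14/(45 + 5) = -14/50 = -14*1/50 = -7/25 ≈ -0.28000)
U = 7/25 (U = -1*(-7/25) = 7/25 ≈ 0.28000)
38003 - A(1)*(m + U) = 38003 - 3*(-92 + 7/25) = 38003 - 3*(-2293)/25 = 38003 - 1*(-6879/25) = 38003 + 6879/25 = 956954/25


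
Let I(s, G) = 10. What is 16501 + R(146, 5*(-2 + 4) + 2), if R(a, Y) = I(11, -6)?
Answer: 16511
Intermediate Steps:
R(a, Y) = 10
16501 + R(146, 5*(-2 + 4) + 2) = 16501 + 10 = 16511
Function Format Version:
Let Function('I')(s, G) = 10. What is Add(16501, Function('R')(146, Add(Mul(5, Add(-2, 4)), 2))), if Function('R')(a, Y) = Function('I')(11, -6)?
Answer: 16511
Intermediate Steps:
Function('R')(a, Y) = 10
Add(16501, Function('R')(146, Add(Mul(5, Add(-2, 4)), 2))) = Add(16501, 10) = 16511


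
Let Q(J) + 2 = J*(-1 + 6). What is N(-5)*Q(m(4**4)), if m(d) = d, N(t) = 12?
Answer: 15336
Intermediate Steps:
Q(J) = -2 + 5*J (Q(J) = -2 + J*(-1 + 6) = -2 + J*5 = -2 + 5*J)
N(-5)*Q(m(4**4)) = 12*(-2 + 5*4**4) = 12*(-2 + 5*256) = 12*(-2 + 1280) = 12*1278 = 15336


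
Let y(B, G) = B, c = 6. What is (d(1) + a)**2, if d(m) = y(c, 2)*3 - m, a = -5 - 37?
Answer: 625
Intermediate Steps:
a = -42
d(m) = 18 - m (d(m) = 6*3 - m = 18 - m)
(d(1) + a)**2 = ((18 - 1*1) - 42)**2 = ((18 - 1) - 42)**2 = (17 - 42)**2 = (-25)**2 = 625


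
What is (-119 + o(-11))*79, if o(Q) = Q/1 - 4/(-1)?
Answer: -9954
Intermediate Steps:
o(Q) = 4 + Q (o(Q) = Q*1 - 4*(-1) = Q + 4 = 4 + Q)
(-119 + o(-11))*79 = (-119 + (4 - 11))*79 = (-119 - 7)*79 = -126*79 = -9954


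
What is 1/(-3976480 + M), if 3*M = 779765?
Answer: -3/11149675 ≈ -2.6907e-7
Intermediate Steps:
M = 779765/3 (M = (1/3)*779765 = 779765/3 ≈ 2.5992e+5)
1/(-3976480 + M) = 1/(-3976480 + 779765/3) = 1/(-11149675/3) = -3/11149675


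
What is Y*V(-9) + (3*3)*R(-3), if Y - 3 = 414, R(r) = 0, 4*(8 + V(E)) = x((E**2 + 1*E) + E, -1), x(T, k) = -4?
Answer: -3753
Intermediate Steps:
V(E) = -9 (V(E) = -8 + (1/4)*(-4) = -8 - 1 = -9)
Y = 417 (Y = 3 + 414 = 417)
Y*V(-9) + (3*3)*R(-3) = 417*(-9) + (3*3)*0 = -3753 + 9*0 = -3753 + 0 = -3753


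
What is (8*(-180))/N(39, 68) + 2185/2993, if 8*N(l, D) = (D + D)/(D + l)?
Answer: -461124295/50881 ≈ -9062.8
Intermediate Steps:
N(l, D) = D/(4*(D + l)) (N(l, D) = ((D + D)/(D + l))/8 = ((2*D)/(D + l))/8 = (2*D/(D + l))/8 = D/(4*(D + l)))
(8*(-180))/N(39, 68) + 2185/2993 = (8*(-180))/(((1/4)*68/(68 + 39))) + 2185/2993 = -1440/((1/4)*68/107) + 2185*(1/2993) = -1440/((1/4)*68*(1/107)) + 2185/2993 = -1440/17/107 + 2185/2993 = -1440*107/17 + 2185/2993 = -154080/17 + 2185/2993 = -461124295/50881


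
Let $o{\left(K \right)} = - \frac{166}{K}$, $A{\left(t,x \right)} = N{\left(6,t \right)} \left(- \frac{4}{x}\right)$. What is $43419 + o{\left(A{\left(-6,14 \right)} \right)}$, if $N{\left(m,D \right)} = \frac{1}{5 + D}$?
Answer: $42838$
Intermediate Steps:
$A{\left(t,x \right)} = - \frac{4}{x \left(5 + t\right)}$ ($A{\left(t,x \right)} = \frac{\left(-4\right) \frac{1}{x}}{5 + t} = - \frac{4}{x \left(5 + t\right)}$)
$43419 + o{\left(A{\left(-6,14 \right)} \right)} = 43419 - \frac{166}{\left(-4\right) \frac{1}{14} \frac{1}{5 - 6}} = 43419 - \frac{166}{\left(-4\right) \frac{1}{14} \frac{1}{-1}} = 43419 - \frac{166}{\left(-4\right) \frac{1}{14} \left(-1\right)} = 43419 - \frac{166}{\frac{2}{7}} = 43419 - 581 = 42838$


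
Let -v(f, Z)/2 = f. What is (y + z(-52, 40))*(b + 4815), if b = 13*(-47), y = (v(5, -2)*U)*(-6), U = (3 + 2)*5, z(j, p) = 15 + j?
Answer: 6150452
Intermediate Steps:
v(f, Z) = -2*f
U = 25 (U = 5*5 = 25)
y = 1500 (y = (-2*5*25)*(-6) = -10*25*(-6) = -250*(-6) = 1500)
b = -611
(y + z(-52, 40))*(b + 4815) = (1500 + (15 - 52))*(-611 + 4815) = (1500 - 37)*4204 = 1463*4204 = 6150452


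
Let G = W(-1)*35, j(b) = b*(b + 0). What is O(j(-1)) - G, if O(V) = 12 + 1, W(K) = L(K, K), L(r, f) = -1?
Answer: 48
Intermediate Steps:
W(K) = -1
j(b) = b**2 (j(b) = b*b = b**2)
O(V) = 13
G = -35 (G = -1*35 = -35)
O(j(-1)) - G = 13 - 1*(-35) = 13 + 35 = 48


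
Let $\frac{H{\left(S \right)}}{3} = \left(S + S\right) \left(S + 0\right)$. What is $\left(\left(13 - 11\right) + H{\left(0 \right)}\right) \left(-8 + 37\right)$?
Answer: $58$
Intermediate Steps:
$H{\left(S \right)} = 6 S^{2}$ ($H{\left(S \right)} = 3 \left(S + S\right) \left(S + 0\right) = 3 \cdot 2 S S = 3 \cdot 2 S^{2} = 6 S^{2}$)
$\left(\left(13 - 11\right) + H{\left(0 \right)}\right) \left(-8 + 37\right) = \left(\left(13 - 11\right) + 6 \cdot 0^{2}\right) \left(-8 + 37\right) = \left(2 + 6 \cdot 0\right) 29 = \left(2 + 0\right) 29 = 2 \cdot 29 = 58$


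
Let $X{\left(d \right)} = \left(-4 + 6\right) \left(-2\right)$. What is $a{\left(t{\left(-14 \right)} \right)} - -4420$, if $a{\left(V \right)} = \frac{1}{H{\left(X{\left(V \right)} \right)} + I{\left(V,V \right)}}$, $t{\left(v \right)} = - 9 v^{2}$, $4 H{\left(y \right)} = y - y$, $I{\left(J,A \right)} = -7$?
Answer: $\frac{30939}{7} \approx 4419.9$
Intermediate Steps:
$X{\left(d \right)} = -4$ ($X{\left(d \right)} = 2 \left(-2\right) = -4$)
$H{\left(y \right)} = 0$ ($H{\left(y \right)} = \frac{y - y}{4} = \frac{1}{4} \cdot 0 = 0$)
$a{\left(V \right)} = - \frac{1}{7}$ ($a{\left(V \right)} = \frac{1}{0 - 7} = \frac{1}{-7} = - \frac{1}{7}$)
$a{\left(t{\left(-14 \right)} \right)} - -4420 = - \frac{1}{7} - -4420 = - \frac{1}{7} + 4420 = \frac{30939}{7}$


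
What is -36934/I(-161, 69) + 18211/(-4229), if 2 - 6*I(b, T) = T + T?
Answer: 233671655/143786 ≈ 1625.1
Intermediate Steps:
I(b, T) = ⅓ - T/3 (I(b, T) = ⅓ - (T + T)/6 = ⅓ - T/3)
-36934/I(-161, 69) + 18211/(-4229) = -36934/(⅓ - ⅓*69) + 18211/(-4229) = -36934/(⅓ - 23) + 18211*(-1/4229) = -36934/(-68/3) - 18211/4229 = -36934*(-3/68) - 18211/4229 = 55401/34 - 18211/4229 = 233671655/143786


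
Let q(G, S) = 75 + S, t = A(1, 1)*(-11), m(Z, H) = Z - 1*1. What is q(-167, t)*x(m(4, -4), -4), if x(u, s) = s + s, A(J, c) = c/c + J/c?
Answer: -424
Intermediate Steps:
A(J, c) = 1 + J/c
m(Z, H) = -1 + Z (m(Z, H) = Z - 1 = -1 + Z)
x(u, s) = 2*s
t = -22 (t = ((1 + 1)/1)*(-11) = (1*2)*(-11) = 2*(-11) = -22)
q(-167, t)*x(m(4, -4), -4) = (75 - 22)*(2*(-4)) = 53*(-8) = -424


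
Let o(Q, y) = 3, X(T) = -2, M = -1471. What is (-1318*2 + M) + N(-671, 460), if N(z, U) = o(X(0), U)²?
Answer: -4098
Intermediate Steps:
N(z, U) = 9 (N(z, U) = 3² = 9)
(-1318*2 + M) + N(-671, 460) = (-1318*2 - 1471) + 9 = (-2636 - 1471) + 9 = -4107 + 9 = -4098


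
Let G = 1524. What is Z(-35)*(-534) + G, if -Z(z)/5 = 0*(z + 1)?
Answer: 1524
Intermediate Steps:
Z(z) = 0 (Z(z) = -0*(z + 1) = -0*(1 + z) = -5*0 = 0)
Z(-35)*(-534) + G = 0*(-534) + 1524 = 0 + 1524 = 1524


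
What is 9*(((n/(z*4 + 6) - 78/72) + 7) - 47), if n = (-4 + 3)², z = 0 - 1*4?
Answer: -7413/20 ≈ -370.65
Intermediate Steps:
z = -4 (z = 0 - 4 = -4)
n = 1 (n = (-1)² = 1)
9*(((n/(z*4 + 6) - 78/72) + 7) - 47) = 9*(((1/(-4*4 + 6) - 78/72) + 7) - 47) = 9*(((1/(-16 + 6) - 78*1/72) + 7) - 47) = 9*(((1/(-10) - 13/12) + 7) - 47) = 9*(((1*(-⅒) - 13/12) + 7) - 47) = 9*(((-⅒ - 13/12) + 7) - 47) = 9*((-71/60 + 7) - 47) = 9*(349/60 - 47) = 9*(-2471/60) = -7413/20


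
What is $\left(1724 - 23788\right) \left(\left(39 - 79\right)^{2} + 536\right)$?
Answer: $-47128704$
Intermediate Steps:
$\left(1724 - 23788\right) \left(\left(39 - 79\right)^{2} + 536\right) = - 22064 \left(\left(-40\right)^{2} + 536\right) = - 22064 \left(1600 + 536\right) = \left(-22064\right) 2136 = -47128704$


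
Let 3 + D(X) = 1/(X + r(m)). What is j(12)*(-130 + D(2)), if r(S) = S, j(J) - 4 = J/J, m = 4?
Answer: -3985/6 ≈ -664.17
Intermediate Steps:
j(J) = 5 (j(J) = 4 + J/J = 4 + 1 = 5)
D(X) = -3 + 1/(4 + X) (D(X) = -3 + 1/(X + 4) = -3 + 1/(4 + X))
j(12)*(-130 + D(2)) = 5*(-130 + (-11 - 3*2)/(4 + 2)) = 5*(-130 + (-11 - 6)/6) = 5*(-130 + (⅙)*(-17)) = 5*(-130 - 17/6) = 5*(-797/6) = -3985/6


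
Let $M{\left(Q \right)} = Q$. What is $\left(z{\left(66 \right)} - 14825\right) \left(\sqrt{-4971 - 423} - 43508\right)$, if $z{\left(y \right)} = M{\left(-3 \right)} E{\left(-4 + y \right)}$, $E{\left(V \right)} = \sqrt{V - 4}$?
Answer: $\left(14825 + 3 \sqrt{58}\right) \left(43508 - i \sqrt{5394}\right) \approx 6.46 \cdot 10^{8} - 1.0905 \cdot 10^{6} i$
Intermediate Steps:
$E{\left(V \right)} = \sqrt{-4 + V}$
$z{\left(y \right)} = - 3 \sqrt{-8 + y}$ ($z{\left(y \right)} = - 3 \sqrt{-4 + \left(-4 + y\right)} = - 3 \sqrt{-8 + y}$)
$\left(z{\left(66 \right)} - 14825\right) \left(\sqrt{-4971 - 423} - 43508\right) = \left(- 3 \sqrt{-8 + 66} - 14825\right) \left(\sqrt{-4971 - 423} - 43508\right) = \left(- 3 \sqrt{58} - 14825\right) \left(\sqrt{-5394} - 43508\right) = \left(-14825 - 3 \sqrt{58}\right) \left(i \sqrt{5394} - 43508\right) = \left(-14825 - 3 \sqrt{58}\right) \left(-43508 + i \sqrt{5394}\right) = \left(-43508 + i \sqrt{5394}\right) \left(-14825 - 3 \sqrt{58}\right)$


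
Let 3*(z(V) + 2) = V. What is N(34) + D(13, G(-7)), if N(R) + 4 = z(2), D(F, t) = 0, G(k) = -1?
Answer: -16/3 ≈ -5.3333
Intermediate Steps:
z(V) = -2 + V/3
N(R) = -16/3 (N(R) = -4 + (-2 + (⅓)*2) = -4 + (-2 + ⅔) = -4 - 4/3 = -16/3)
N(34) + D(13, G(-7)) = -16/3 + 0 = -16/3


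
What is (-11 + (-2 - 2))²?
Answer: 225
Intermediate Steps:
(-11 + (-2 - 2))² = (-11 - 4)² = (-15)² = 225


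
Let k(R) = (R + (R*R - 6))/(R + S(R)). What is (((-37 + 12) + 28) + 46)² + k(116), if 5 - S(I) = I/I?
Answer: 50281/20 ≈ 2514.1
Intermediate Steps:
S(I) = 4 (S(I) = 5 - I/I = 5 - 1*1 = 5 - 1 = 4)
k(R) = (-6 + R + R²)/(4 + R) (k(R) = (R + (R*R - 6))/(R + 4) = (R + (R² - 6))/(4 + R) = (R + (-6 + R²))/(4 + R) = (-6 + R + R²)/(4 + R))
(((-37 + 12) + 28) + 46)² + k(116) = (((-37 + 12) + 28) + 46)² + (-6 + 116 + 116²)/(4 + 116) = ((-25 + 28) + 46)² + (-6 + 116 + 13456)/120 = (3 + 46)² + (1/120)*13566 = 49² + 2261/20 = 2401 + 2261/20 = 50281/20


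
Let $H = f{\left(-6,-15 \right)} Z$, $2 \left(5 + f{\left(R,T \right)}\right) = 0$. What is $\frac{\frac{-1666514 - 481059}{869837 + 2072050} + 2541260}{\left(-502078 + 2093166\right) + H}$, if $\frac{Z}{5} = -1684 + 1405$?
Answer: $\frac{7476097610047}{4701320764881} \approx 1.5902$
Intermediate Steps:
$f{\left(R,T \right)} = -5$ ($f{\left(R,T \right)} = -5 + \frac{1}{2} \cdot 0 = -5 + 0 = -5$)
$Z = -1395$ ($Z = 5 \left(-1684 + 1405\right) = 5 \left(-279\right) = -1395$)
$H = 6975$ ($H = \left(-5\right) \left(-1395\right) = 6975$)
$\frac{\frac{-1666514 - 481059}{869837 + 2072050} + 2541260}{\left(-502078 + 2093166\right) + H} = \frac{\frac{-1666514 - 481059}{869837 + 2072050} + 2541260}{\left(-502078 + 2093166\right) + 6975} = \frac{- \frac{2147573}{2941887} + 2541260}{1591088 + 6975} = \frac{\left(-2147573\right) \frac{1}{2941887} + 2541260}{1598063} = \left(- \frac{2147573}{2941887} + 2541260\right) \frac{1}{1598063} = \frac{7476097610047}{2941887} \cdot \frac{1}{1598063} = \frac{7476097610047}{4701320764881}$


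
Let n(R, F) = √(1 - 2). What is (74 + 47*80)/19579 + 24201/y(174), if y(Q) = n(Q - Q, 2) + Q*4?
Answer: 331643894562/9484400443 - 24201*I/484417 ≈ 34.967 - 0.049959*I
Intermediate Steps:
n(R, F) = I (n(R, F) = √(-1) = I)
y(Q) = I + 4*Q (y(Q) = I + Q*4 = I + 4*Q)
(74 + 47*80)/19579 + 24201/y(174) = (74 + 47*80)/19579 + 24201/(I + 4*174) = (74 + 3760)*(1/19579) + 24201/(I + 696) = 3834*(1/19579) + 24201/(696 + I) = 3834/19579 + 24201*((696 - I)/484417) = 3834/19579 + 24201*(696 - I)/484417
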